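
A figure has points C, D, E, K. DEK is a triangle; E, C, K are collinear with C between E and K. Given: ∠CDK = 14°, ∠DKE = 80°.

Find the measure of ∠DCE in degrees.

∠DCE = 94°

1. ∠CKD = 80°  [C on ray KE]
2. ∠DCK = 86°  [△DCK]
3. ∠DCE = 94°  [linear pair at C on EK]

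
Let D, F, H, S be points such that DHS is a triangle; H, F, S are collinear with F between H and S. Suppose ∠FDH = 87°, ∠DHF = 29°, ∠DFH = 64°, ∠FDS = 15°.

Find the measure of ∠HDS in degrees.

∠HDS = 102°

1. ∠DHS = 29°  [F on ray HS]
2. ∠DFS = 116°  [linear pair at F on HS]
3. ∠DSF = 49°  [△DFS]
4. ∠DSH = 49°  [F on ray SH]
5. ∠HDS = 102°  [△DHS]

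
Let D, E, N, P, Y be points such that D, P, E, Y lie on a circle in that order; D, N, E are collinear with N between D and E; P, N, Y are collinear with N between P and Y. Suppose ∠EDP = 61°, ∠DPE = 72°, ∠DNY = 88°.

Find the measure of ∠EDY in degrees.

1. ∠EYP = 61°  [same arc PE]
2. ∠DYE = 108°  [cyclic DPEY, opposite ∠P+∠Y]
3. ∠ENY = 92°  [linear pair at N on DE]
4. ∠DEY = 27°  [△ENY]
5. ∠EDY = 45°  [△DEY]

∠EDY = 45°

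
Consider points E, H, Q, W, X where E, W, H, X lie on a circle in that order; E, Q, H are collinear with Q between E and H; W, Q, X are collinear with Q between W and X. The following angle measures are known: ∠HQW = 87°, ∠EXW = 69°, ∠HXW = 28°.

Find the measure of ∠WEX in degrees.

1. ∠EQW = 93°  [linear pair at Q on EH]
2. ∠HEW = 28°  [same arc WH]
3. ∠EWX = 59°  [△EQW]
4. ∠WEX = 52°  [△EWX]

∠WEX = 52°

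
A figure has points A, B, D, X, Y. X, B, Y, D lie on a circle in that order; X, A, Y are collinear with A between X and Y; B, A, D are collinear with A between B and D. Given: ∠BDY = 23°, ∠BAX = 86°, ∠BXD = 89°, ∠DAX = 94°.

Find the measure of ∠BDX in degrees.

1. ∠BXY = 23°  [same arc BY]
2. ∠DBX = 71°  [△XAB]
3. ∠BDX = 20°  [△XBD]

∠BDX = 20°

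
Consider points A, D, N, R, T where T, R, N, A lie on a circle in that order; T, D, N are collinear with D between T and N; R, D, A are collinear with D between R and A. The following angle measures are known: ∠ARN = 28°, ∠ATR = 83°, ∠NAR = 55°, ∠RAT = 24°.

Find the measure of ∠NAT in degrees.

1. ∠ATN = 28°  [same arc NA]
2. ∠ART = 73°  [△TRA]
3. ∠ANT = 73°  [same arc TA]
4. ∠NAT = 79°  [△TNA]

∠NAT = 79°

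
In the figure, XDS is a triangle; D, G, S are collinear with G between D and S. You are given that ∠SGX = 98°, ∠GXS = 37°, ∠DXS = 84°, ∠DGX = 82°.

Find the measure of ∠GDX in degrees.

∠GDX = 51°

1. ∠GSX = 45°  [△XGS]
2. ∠DSX = 45°  [G on ray SD]
3. ∠SDX = 51°  [△XDS]
4. ∠GDX = 51°  [G on ray DS]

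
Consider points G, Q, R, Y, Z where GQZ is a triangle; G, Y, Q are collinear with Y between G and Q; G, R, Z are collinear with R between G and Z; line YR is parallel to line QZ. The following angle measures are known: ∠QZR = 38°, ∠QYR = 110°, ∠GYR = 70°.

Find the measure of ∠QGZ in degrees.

∠QGZ = 72°

1. ∠GZQ = 38°  [R on ray ZG]
2. ∠GQZ = 70°  [YR∥QZ, corresponding at Y]
3. ∠QGZ = 72°  [△GQZ]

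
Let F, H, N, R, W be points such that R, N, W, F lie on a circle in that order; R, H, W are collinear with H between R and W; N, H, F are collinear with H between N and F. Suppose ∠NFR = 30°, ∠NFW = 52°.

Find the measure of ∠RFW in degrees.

∠RFW = 82°

1. ∠NWR = 30°  [same arc RN]
2. ∠NRW = 52°  [same arc NW]
3. ∠RNW = 98°  [△RNW]
4. ∠RFW = 82°  [cyclic RNWF, opposite ∠N+∠F]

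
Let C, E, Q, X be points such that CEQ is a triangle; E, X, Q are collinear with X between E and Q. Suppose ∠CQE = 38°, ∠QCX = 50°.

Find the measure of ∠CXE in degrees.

∠CXE = 88°

1. ∠CQX = 38°  [X on ray QE]
2. ∠CXQ = 92°  [△CXQ]
3. ∠CXE = 88°  [linear pair at X on EQ]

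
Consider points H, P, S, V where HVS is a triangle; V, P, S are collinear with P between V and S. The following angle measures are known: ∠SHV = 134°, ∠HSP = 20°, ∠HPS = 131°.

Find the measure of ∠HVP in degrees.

∠HVP = 26°

1. ∠HSV = 20°  [P on ray SV]
2. ∠HVS = 26°  [△HVS]
3. ∠HVP = 26°  [P on ray VS]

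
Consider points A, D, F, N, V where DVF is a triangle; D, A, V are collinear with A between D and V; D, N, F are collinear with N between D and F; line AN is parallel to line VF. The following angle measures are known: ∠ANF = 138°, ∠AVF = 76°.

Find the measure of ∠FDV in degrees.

1. ∠AND = 42°  [linear pair at N on DF]
2. ∠DVF = 76°  [A on ray VD]
3. ∠DFV = 42°  [AN∥VF, corresponding at N]
4. ∠FDV = 62°  [△DVF]

∠FDV = 62°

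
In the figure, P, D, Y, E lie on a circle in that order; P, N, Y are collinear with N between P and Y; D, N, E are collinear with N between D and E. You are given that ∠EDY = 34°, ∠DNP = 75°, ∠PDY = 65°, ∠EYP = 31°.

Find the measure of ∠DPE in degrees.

∠DPE = 108°

1. ∠ENY = 75°  [vertical angles at N]
2. ∠DEY = 74°  [△YNE]
3. ∠DYE = 72°  [△DYE]
4. ∠DPE = 108°  [cyclic PDYE, opposite ∠P+∠Y]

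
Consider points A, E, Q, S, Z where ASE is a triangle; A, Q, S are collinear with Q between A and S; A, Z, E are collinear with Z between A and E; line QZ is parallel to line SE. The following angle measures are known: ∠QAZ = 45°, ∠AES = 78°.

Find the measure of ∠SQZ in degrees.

∠SQZ = 123°

1. ∠EAS = 45°  [Q on AS, Z on AE]
2. ∠ASE = 57°  [△ASE]
3. ∠AQZ = 57°  [QZ∥SE, corresponding at Q]
4. ∠SQZ = 123°  [linear pair at Q on AS]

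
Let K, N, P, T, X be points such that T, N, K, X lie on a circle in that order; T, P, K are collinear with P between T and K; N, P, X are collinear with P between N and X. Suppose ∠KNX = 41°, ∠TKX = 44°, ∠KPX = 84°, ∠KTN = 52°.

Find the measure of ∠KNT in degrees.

∠KNT = 85°

1. ∠KTX = 41°  [same arc KX]
2. ∠KXT = 95°  [△TKX]
3. ∠KNT = 85°  [cyclic TNKX, opposite ∠N+∠X]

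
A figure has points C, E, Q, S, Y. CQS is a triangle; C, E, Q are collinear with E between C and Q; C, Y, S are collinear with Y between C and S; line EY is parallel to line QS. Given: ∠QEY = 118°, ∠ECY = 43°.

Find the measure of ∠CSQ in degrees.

∠CSQ = 75°

1. ∠CEY = 62°  [linear pair at E on CQ]
2. ∠CYE = 75°  [△CEY]
3. ∠CSQ = 75°  [EY∥QS, corresponding at Y]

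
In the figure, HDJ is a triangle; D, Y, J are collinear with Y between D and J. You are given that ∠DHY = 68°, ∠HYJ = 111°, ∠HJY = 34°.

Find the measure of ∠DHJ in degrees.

1. ∠DYH = 69°  [linear pair at Y on DJ]
2. ∠DJH = 34°  [Y on ray JD]
3. ∠HDY = 43°  [△HDY]
4. ∠HDJ = 43°  [Y on ray DJ]
5. ∠DHJ = 103°  [△HDJ]

∠DHJ = 103°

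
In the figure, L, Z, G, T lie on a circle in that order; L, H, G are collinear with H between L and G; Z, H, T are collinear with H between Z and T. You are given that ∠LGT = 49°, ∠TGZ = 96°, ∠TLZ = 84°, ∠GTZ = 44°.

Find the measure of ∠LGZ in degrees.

∠LGZ = 47°

1. ∠LZT = 49°  [same arc LT]
2. ∠LTZ = 47°  [△LZT]
3. ∠LGZ = 47°  [same arc LZ]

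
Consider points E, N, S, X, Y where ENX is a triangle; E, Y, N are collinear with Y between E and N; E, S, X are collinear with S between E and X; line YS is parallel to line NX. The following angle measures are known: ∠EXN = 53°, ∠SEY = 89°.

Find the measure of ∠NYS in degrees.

∠NYS = 142°

1. ∠ESY = 53°  [YS∥NX, corresponding at S]
2. ∠EYS = 38°  [△EYS]
3. ∠NYS = 142°  [linear pair at Y on EN]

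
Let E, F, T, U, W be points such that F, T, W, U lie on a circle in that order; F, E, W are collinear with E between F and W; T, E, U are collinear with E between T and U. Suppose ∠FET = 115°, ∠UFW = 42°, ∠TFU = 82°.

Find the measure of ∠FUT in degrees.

1. ∠UEW = 115°  [vertical angles at E]
2. ∠FEU = 65°  [linear pair at E on FW]
3. ∠FUT = 73°  [△FEU]

∠FUT = 73°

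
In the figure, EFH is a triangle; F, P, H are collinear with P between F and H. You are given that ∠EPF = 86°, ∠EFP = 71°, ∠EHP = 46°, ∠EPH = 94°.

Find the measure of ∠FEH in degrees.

∠FEH = 63°

1. ∠EFH = 71°  [P on ray FH]
2. ∠EHF = 46°  [P on ray HF]
3. ∠FEH = 63°  [△EFH]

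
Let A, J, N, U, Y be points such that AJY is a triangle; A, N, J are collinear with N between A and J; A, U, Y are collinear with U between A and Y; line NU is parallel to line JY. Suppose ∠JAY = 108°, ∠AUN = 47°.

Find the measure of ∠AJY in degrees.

1. ∠NAU = 108°  [N on AJ, U on AY]
2. ∠ANU = 25°  [△ANU]
3. ∠AJY = 25°  [NU∥JY, corresponding at N]

∠AJY = 25°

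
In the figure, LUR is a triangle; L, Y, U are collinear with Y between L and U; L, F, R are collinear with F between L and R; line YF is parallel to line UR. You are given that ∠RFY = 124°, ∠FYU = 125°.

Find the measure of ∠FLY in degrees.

∠FLY = 69°

1. ∠LFY = 56°  [linear pair at F on LR]
2. ∠FYL = 55°  [linear pair at Y on LU]
3. ∠FLY = 69°  [△LYF]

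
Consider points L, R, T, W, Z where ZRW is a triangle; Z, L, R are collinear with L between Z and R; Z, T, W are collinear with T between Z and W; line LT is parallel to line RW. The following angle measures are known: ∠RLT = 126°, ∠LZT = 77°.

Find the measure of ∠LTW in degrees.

1. ∠TLZ = 54°  [linear pair at L on ZR]
2. ∠LTZ = 49°  [△ZLT]
3. ∠LTW = 131°  [linear pair at T on ZW]

∠LTW = 131°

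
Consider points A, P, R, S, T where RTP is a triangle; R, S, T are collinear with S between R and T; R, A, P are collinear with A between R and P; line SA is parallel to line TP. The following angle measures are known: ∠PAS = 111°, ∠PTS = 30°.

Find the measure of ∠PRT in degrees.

∠PRT = 81°

1. ∠RAS = 69°  [linear pair at A on RP]
2. ∠PTR = 30°  [S on ray TR]
3. ∠RPT = 69°  [SA∥TP, corresponding at A]
4. ∠PRT = 81°  [△RTP]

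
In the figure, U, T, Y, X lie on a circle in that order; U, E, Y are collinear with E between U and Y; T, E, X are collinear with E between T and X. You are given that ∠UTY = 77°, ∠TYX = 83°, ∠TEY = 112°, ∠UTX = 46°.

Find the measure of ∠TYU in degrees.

∠TYU = 37°

1. ∠TUX = 97°  [cyclic UTYX, opposite ∠U+∠Y]
2. ∠TXU = 37°  [△UTX]
3. ∠TYU = 37°  [same arc UT]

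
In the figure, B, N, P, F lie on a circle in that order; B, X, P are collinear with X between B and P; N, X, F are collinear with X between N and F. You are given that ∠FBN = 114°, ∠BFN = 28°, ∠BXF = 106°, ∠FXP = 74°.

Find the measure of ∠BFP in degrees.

∠BFP = 96°

1. ∠BNF = 38°  [△BNF]
2. ∠FBP = 46°  [△BXF]
3. ∠BPF = 38°  [same arc BF]
4. ∠BFP = 96°  [△BPF]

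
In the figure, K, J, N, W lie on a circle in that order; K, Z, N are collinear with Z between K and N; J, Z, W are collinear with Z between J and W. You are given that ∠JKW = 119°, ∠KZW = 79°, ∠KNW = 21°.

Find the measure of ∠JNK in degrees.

1. ∠JNW = 61°  [cyclic KJNW, opposite ∠K+∠N]
2. ∠JZN = 79°  [vertical angles at Z]
3. ∠NZW = 101°  [linear pair at Z on KN]
4. ∠JWN = 58°  [△NZW]
5. ∠NJW = 61°  [△JNW]
6. ∠JNK = 40°  [△JZN]

∠JNK = 40°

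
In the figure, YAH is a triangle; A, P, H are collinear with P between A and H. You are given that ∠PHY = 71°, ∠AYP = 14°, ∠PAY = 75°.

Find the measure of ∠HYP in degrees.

∠HYP = 20°

1. ∠APY = 91°  [△YAP]
2. ∠HPY = 89°  [linear pair at P on AH]
3. ∠HYP = 20°  [△YPH]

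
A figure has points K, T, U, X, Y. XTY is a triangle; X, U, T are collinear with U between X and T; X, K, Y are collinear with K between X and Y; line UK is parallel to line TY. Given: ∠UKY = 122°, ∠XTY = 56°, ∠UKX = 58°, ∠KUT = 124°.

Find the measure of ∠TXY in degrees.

∠TXY = 66°

1. ∠KUX = 56°  [UK∥TY, corresponding at U]
2. ∠KXU = 66°  [△XUK]
3. ∠TXY = 66°  [U on XT, K on XY]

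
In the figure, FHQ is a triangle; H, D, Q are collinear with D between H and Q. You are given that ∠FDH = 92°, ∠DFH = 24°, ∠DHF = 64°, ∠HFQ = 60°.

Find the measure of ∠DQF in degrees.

∠DQF = 56°

1. ∠FHQ = 64°  [D on ray HQ]
2. ∠FQH = 56°  [△FHQ]
3. ∠DQF = 56°  [D on ray QH]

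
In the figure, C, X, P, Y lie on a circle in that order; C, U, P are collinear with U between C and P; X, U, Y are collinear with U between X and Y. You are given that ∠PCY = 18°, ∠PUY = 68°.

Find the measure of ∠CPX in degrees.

1. ∠PXY = 18°  [same arc PY]
2. ∠CUX = 68°  [vertical angles at U]
3. ∠PUX = 112°  [linear pair at U on CP]
4. ∠CPX = 50°  [△XUP]

∠CPX = 50°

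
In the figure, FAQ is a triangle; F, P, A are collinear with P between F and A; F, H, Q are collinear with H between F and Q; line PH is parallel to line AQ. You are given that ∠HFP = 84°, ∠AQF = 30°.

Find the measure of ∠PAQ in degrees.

1. ∠AFQ = 84°  [P on FA, H on FQ]
2. ∠FAQ = 66°  [△FAQ]
3. ∠PAQ = 66°  [P on ray AF]

∠PAQ = 66°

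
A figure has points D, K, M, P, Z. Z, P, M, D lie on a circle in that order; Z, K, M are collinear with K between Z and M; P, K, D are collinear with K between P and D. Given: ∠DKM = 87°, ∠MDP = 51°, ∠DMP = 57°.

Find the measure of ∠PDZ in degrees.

∠PDZ = 15°

1. ∠PKZ = 87°  [vertical angles at K]
2. ∠MZP = 51°  [same arc PM]
3. ∠DZP = 123°  [cyclic ZPMD, opposite ∠Z+∠M]
4. ∠DPZ = 42°  [△ZKP]
5. ∠PDZ = 15°  [△ZPD]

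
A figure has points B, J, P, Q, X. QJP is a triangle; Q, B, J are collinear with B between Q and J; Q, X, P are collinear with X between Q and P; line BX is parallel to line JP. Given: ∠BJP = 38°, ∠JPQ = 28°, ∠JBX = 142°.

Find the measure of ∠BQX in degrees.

1. ∠PJQ = 38°  [B on ray JQ]
2. ∠JQP = 114°  [△QJP]
3. ∠BQX = 114°  [B on QJ, X on QP]

∠BQX = 114°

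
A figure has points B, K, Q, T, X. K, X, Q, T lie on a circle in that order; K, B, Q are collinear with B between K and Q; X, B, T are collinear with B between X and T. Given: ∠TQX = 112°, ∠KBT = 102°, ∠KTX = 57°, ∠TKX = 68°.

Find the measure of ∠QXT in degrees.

∠QXT = 21°

1. ∠QBX = 102°  [vertical angles at B]
2. ∠KQX = 57°  [same arc KX]
3. ∠QXT = 21°  [△XBQ]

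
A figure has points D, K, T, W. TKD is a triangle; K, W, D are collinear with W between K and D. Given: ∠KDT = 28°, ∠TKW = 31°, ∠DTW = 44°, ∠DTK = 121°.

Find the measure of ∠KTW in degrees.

∠KTW = 77°

1. ∠TDW = 28°  [W on ray DK]
2. ∠DWT = 108°  [△TWD]
3. ∠KWT = 72°  [linear pair at W on KD]
4. ∠KTW = 77°  [△TKW]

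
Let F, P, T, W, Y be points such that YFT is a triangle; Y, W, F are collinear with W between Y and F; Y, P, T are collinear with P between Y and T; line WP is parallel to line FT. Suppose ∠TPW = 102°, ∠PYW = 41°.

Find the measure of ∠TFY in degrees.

∠TFY = 61°

1. ∠WPY = 78°  [linear pair at P on YT]
2. ∠PWY = 61°  [△YWP]
3. ∠TFY = 61°  [WP∥FT, corresponding at W]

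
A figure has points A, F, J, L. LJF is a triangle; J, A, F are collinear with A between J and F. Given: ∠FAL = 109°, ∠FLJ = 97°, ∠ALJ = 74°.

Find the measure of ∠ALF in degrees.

1. ∠JAL = 71°  [linear pair at A on JF]
2. ∠AJL = 35°  [△LJA]
3. ∠FJL = 35°  [A on ray JF]
4. ∠JFL = 48°  [△LJF]
5. ∠AFL = 48°  [A on ray FJ]
6. ∠ALF = 23°  [△LAF]

∠ALF = 23°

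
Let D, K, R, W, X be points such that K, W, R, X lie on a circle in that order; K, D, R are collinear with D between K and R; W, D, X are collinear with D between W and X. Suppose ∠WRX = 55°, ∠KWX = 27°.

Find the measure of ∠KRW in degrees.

1. ∠WKX = 125°  [cyclic KWRX, opposite ∠K+∠R]
2. ∠KXW = 28°  [△KWX]
3. ∠KRW = 28°  [same arc KW]

∠KRW = 28°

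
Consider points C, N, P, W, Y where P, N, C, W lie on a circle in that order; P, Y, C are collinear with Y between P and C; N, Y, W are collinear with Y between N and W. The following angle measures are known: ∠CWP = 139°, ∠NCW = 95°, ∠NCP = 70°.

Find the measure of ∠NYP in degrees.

∠NYP = 86°

1. ∠CNP = 41°  [cyclic PNCW, opposite ∠N+∠W]
2. ∠NPW = 85°  [cyclic PNCW, opposite ∠P+∠C]
3. ∠NWP = 70°  [same arc PN]
4. ∠CPN = 69°  [△PNC]
5. ∠PNW = 25°  [△PNW]
6. ∠NYP = 86°  [△PYN]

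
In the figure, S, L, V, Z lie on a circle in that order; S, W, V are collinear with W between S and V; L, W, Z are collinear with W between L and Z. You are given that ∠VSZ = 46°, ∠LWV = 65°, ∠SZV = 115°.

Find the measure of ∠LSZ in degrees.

∠LSZ = 92°

1. ∠SVZ = 19°  [△SVZ]
2. ∠SWZ = 65°  [vertical angles at W]
3. ∠SLZ = 19°  [same arc SZ]
4. ∠LZS = 69°  [△SWZ]
5. ∠LSZ = 92°  [△SLZ]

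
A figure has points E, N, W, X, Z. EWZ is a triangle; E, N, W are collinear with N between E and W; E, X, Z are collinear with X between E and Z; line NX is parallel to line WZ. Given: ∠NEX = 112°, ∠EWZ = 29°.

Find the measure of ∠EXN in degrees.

1. ∠WEZ = 112°  [N on EW, X on EZ]
2. ∠EZW = 39°  [△EWZ]
3. ∠EXN = 39°  [NX∥WZ, corresponding at X]

∠EXN = 39°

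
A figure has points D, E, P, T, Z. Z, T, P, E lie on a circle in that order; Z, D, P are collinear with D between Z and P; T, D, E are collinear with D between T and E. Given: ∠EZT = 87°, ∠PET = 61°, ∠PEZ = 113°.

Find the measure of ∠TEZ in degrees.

1. ∠PZT = 61°  [same arc TP]
2. ∠PTZ = 67°  [cyclic ZTPE, opposite ∠T+∠E]
3. ∠TPZ = 52°  [△ZTP]
4. ∠TEZ = 52°  [same arc ZT]

∠TEZ = 52°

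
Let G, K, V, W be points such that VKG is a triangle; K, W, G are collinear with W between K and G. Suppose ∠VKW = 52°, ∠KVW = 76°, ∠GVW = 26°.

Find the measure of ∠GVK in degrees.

∠GVK = 102°

1. ∠KWV = 52°  [△VKW]
2. ∠GKV = 52°  [W on ray KG]
3. ∠GWV = 128°  [linear pair at W on KG]
4. ∠VGW = 26°  [△VWG]
5. ∠KGV = 26°  [W on ray GK]
6. ∠GVK = 102°  [△VKG]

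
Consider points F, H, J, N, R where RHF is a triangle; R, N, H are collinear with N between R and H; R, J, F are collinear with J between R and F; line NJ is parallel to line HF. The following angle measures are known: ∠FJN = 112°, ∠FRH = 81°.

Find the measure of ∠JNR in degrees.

1. ∠NJR = 68°  [linear pair at J on RF]
2. ∠JRN = 81°  [N on RH, J on RF]
3. ∠JNR = 31°  [△RNJ]

∠JNR = 31°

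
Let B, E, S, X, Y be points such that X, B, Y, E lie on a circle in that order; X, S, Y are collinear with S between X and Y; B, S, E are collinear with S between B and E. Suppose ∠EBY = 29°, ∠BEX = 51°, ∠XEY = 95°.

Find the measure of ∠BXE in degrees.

1. ∠EXY = 29°  [same arc YE]
2. ∠EYX = 56°  [△XYE]
3. ∠EBX = 56°  [same arc XE]
4. ∠BXE = 73°  [△XBE]

∠BXE = 73°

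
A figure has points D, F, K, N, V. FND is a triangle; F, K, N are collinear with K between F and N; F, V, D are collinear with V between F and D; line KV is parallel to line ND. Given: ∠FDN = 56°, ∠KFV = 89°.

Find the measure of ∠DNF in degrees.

1. ∠FVK = 56°  [KV∥ND, corresponding at V]
2. ∠FKV = 35°  [△FKV]
3. ∠DNF = 35°  [KV∥ND, corresponding at K]

∠DNF = 35°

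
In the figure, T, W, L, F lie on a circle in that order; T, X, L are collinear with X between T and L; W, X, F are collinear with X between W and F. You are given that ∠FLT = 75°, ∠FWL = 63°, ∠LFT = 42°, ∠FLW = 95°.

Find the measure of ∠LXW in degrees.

1. ∠FWT = 75°  [same arc TF]
2. ∠FTL = 63°  [△TLF]
3. ∠FTW = 85°  [cyclic TWLF, opposite ∠T+∠L]
4. ∠TFW = 20°  [△TWF]
5. ∠FXT = 97°  [△TXF]
6. ∠LXW = 97°  [vertical angles at X]

∠LXW = 97°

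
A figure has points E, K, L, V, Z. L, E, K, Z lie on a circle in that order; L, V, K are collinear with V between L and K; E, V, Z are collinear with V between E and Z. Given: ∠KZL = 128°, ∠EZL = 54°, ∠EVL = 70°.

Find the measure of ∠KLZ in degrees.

∠KLZ = 16°

1. ∠EKL = 54°  [same arc LE]
2. ∠EVK = 110°  [linear pair at V on LK]
3. ∠KEZ = 16°  [△EVK]
4. ∠KLZ = 16°  [same arc KZ]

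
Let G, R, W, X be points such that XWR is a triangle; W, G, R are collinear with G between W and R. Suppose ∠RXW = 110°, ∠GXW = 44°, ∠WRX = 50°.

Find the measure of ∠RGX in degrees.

∠RGX = 64°

1. ∠RWX = 20°  [△XWR]
2. ∠GWX = 20°  [G on ray WR]
3. ∠WGX = 116°  [△XWG]
4. ∠RGX = 64°  [linear pair at G on WR]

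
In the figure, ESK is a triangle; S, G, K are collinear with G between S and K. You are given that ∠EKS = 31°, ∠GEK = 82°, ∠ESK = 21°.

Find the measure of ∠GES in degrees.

1. ∠EKG = 31°  [G on ray KS]
2. ∠EGK = 67°  [△EGK]
3. ∠ESG = 21°  [G on ray SK]
4. ∠EGS = 113°  [linear pair at G on SK]
5. ∠GES = 46°  [△ESG]

∠GES = 46°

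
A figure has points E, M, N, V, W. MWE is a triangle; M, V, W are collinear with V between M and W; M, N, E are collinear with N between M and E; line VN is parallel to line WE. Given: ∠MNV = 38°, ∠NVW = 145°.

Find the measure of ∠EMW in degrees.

∠EMW = 107°

1. ∠MVN = 35°  [linear pair at V on MW]
2. ∠NMV = 107°  [△MVN]
3. ∠EMW = 107°  [V on MW, N on ME]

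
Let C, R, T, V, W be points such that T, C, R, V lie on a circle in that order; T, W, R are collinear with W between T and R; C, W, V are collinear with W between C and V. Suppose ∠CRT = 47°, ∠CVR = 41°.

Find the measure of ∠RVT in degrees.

∠RVT = 88°

1. ∠CTR = 41°  [same arc CR]
2. ∠RCT = 92°  [△TCR]
3. ∠RVT = 88°  [cyclic TCRV, opposite ∠C+∠V]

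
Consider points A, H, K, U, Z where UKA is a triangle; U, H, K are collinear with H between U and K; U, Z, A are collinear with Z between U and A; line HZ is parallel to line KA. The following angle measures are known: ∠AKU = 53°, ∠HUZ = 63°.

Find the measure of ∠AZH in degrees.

1. ∠UHZ = 53°  [HZ∥KA, corresponding at H]
2. ∠HZU = 64°  [△UHZ]
3. ∠AZH = 116°  [linear pair at Z on UA]

∠AZH = 116°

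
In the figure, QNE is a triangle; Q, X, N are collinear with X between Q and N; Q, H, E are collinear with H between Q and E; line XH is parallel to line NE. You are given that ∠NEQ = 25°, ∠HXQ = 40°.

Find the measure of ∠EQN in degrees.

1. ∠QHX = 25°  [XH∥NE, corresponding at H]
2. ∠HQX = 115°  [△QXH]
3. ∠EQN = 115°  [X on QN, H on QE]

∠EQN = 115°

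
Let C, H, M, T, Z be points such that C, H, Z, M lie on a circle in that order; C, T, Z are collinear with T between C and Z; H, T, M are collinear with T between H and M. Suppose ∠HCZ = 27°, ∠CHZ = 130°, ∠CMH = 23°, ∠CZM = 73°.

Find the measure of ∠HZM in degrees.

1. ∠CHM = 73°  [same arc CM]
2. ∠HCM = 84°  [△CHM]
3. ∠HZM = 96°  [cyclic CHZM, opposite ∠C+∠Z]

∠HZM = 96°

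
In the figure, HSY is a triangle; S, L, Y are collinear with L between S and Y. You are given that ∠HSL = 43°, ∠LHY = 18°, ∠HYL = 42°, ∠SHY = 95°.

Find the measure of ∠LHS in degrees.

∠LHS = 77°

1. ∠HLY = 120°  [△HLY]
2. ∠HLS = 60°  [linear pair at L on SY]
3. ∠LHS = 77°  [△HSL]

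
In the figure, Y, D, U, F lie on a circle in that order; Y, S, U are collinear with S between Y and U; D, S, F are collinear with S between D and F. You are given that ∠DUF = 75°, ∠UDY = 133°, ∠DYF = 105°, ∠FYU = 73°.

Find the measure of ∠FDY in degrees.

1. ∠UFY = 47°  [cyclic YDUF, opposite ∠D+∠F]
2. ∠FUY = 60°  [△YUF]
3. ∠FDY = 60°  [same arc YF]

∠FDY = 60°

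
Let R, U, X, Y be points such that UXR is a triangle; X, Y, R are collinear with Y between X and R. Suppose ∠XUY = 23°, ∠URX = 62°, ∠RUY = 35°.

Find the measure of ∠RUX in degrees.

∠RUX = 58°

1. ∠URY = 62°  [Y on ray RX]
2. ∠RYU = 83°  [△UYR]
3. ∠UYX = 97°  [linear pair at Y on XR]
4. ∠UXY = 60°  [△UXY]
5. ∠RXU = 60°  [Y on ray XR]
6. ∠RUX = 58°  [△UXR]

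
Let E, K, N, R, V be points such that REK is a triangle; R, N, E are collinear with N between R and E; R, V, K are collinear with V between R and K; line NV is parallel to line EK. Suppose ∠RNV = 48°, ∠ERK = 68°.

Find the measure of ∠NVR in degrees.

∠NVR = 64°

1. ∠KER = 48°  [NV∥EK, corresponding at N]
2. ∠EKR = 64°  [△REK]
3. ∠NVR = 64°  [NV∥EK, corresponding at V]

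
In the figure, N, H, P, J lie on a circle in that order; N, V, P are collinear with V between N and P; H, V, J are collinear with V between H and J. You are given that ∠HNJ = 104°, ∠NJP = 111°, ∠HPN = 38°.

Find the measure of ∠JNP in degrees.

∠JNP = 31°

1. ∠HJN = 38°  [same arc NH]
2. ∠JHN = 38°  [△NHJ]
3. ∠JPN = 38°  [same arc NJ]
4. ∠JNP = 31°  [△NPJ]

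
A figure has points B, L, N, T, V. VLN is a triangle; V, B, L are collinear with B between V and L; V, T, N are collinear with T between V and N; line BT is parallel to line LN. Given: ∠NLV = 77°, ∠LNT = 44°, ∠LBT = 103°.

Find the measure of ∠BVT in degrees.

∠BVT = 59°

1. ∠LNV = 44°  [T on ray NV]
2. ∠LVN = 59°  [△VLN]
3. ∠BVT = 59°  [B on VL, T on VN]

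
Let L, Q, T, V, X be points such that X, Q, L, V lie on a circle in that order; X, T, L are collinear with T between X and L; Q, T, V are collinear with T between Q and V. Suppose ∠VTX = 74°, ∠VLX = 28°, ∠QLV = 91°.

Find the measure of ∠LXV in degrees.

∠LXV = 43°

1. ∠LTV = 106°  [linear pair at T on XL]
2. ∠LVQ = 46°  [△LTV]
3. ∠LQV = 43°  [△QLV]
4. ∠LXV = 43°  [same arc LV]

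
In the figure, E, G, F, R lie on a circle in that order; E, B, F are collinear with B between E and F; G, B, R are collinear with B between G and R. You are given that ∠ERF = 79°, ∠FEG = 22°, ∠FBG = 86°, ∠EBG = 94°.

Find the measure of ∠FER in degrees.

1. ∠EGF = 101°  [cyclic EGFR, opposite ∠G+∠R]
2. ∠EFG = 57°  [△EGF]
3. ∠EBR = 86°  [vertical angles at B]
4. ∠ERG = 57°  [same arc EG]
5. ∠FER = 37°  [△EBR]

∠FER = 37°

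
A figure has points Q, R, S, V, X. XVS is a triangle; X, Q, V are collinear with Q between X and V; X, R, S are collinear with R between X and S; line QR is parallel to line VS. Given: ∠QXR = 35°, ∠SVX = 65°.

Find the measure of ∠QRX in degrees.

∠QRX = 80°

1. ∠SXV = 35°  [Q on XV, R on XS]
2. ∠VSX = 80°  [△XVS]
3. ∠QRX = 80°  [QR∥VS, corresponding at R]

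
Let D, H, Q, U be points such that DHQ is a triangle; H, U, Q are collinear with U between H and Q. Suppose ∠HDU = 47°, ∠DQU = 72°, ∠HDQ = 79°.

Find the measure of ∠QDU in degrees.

1. ∠DQH = 72°  [U on ray QH]
2. ∠DHQ = 29°  [△DHQ]
3. ∠DHU = 29°  [U on ray HQ]
4. ∠DUH = 104°  [△DHU]
5. ∠DUQ = 76°  [linear pair at U on HQ]
6. ∠QDU = 32°  [△DUQ]

∠QDU = 32°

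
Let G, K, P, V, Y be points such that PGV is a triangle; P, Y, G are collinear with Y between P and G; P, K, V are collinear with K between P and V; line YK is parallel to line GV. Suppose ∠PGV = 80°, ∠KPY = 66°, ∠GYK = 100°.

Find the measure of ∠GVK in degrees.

∠GVK = 34°

1. ∠KYP = 80°  [YK∥GV, corresponding at Y]
2. ∠PKY = 34°  [△PYK]
3. ∠VKY = 146°  [linear pair at K on PV]
4. ∠GVK = 34°  [YK∥GV, co-interior at V–K]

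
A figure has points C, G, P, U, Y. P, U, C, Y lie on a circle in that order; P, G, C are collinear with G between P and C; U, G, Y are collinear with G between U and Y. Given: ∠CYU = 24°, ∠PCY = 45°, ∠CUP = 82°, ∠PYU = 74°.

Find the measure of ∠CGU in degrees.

1. ∠CPU = 24°  [same arc UC]
2. ∠PUY = 45°  [same arc PY]
3. ∠PGU = 111°  [△PGU]
4. ∠CGU = 69°  [linear pair at G on PC]

∠CGU = 69°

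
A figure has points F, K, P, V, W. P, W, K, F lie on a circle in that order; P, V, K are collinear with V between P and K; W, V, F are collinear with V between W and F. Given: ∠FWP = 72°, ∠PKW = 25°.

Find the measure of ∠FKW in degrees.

1. ∠PFW = 25°  [same arc PW]
2. ∠FPW = 83°  [△PWF]
3. ∠FKW = 97°  [cyclic PWKF, opposite ∠P+∠K]

∠FKW = 97°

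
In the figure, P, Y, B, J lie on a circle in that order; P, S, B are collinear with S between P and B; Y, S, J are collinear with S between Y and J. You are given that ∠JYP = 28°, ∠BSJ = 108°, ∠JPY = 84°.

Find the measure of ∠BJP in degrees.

∠BJP = 112°

1. ∠JBP = 28°  [same arc PJ]
2. ∠PJY = 68°  [△PYJ]
3. ∠JSP = 72°  [linear pair at S on PB]
4. ∠BPJ = 40°  [△PSJ]
5. ∠BJP = 112°  [△PBJ]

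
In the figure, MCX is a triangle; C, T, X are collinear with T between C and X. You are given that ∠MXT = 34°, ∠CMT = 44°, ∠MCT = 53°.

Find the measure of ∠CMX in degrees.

1. ∠CXM = 34°  [T on ray XC]
2. ∠MCX = 53°  [T on ray CX]
3. ∠CMX = 93°  [△MCX]

∠CMX = 93°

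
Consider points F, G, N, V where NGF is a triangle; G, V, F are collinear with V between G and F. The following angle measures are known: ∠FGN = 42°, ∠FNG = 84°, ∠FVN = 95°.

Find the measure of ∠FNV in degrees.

∠FNV = 31°

1. ∠GFN = 54°  [△NGF]
2. ∠NFV = 54°  [V on ray FG]
3. ∠FNV = 31°  [△NVF]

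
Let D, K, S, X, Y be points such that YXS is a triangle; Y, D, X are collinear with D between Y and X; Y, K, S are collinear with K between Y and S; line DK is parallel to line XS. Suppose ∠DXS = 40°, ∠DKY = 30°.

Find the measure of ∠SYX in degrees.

∠SYX = 110°

1. ∠SXY = 40°  [D on ray XY]
2. ∠XSY = 30°  [DK∥XS, corresponding at K]
3. ∠SYX = 110°  [△YXS]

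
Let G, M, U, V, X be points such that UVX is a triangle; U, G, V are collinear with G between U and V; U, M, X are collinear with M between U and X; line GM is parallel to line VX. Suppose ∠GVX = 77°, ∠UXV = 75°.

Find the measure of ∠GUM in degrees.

1. ∠UVX = 77°  [G on ray VU]
2. ∠VUX = 28°  [△UVX]
3. ∠GUM = 28°  [G on UV, M on UX]

∠GUM = 28°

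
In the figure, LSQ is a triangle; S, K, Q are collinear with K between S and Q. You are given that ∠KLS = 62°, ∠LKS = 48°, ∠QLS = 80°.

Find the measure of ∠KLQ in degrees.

∠KLQ = 18°

1. ∠KSL = 70°  [△LSK]
2. ∠LKQ = 132°  [linear pair at K on SQ]
3. ∠LSQ = 70°  [K on ray SQ]
4. ∠LQS = 30°  [△LSQ]
5. ∠KQL = 30°  [K on ray QS]
6. ∠KLQ = 18°  [△LKQ]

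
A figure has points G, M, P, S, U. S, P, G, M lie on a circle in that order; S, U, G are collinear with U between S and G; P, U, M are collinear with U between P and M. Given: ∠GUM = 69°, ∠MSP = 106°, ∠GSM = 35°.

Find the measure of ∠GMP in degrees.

1. ∠MGP = 74°  [cyclic SPGM, opposite ∠S+∠G]
2. ∠GPM = 35°  [same arc GM]
3. ∠GMP = 71°  [△PGM]

∠GMP = 71°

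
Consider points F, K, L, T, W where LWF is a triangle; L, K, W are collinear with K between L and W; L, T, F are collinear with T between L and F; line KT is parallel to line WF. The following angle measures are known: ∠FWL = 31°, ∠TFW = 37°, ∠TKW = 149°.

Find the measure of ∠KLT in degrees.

∠KLT = 112°

1. ∠LFW = 37°  [T on ray FL]
2. ∠FLW = 112°  [△LWF]
3. ∠KLT = 112°  [K on LW, T on LF]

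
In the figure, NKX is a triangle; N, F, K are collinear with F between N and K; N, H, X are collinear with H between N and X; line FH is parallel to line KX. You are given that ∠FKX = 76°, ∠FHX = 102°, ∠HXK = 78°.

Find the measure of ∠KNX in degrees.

∠KNX = 26°

1. ∠NKX = 76°  [F on ray KN]
2. ∠KXN = 78°  [H on ray XN]
3. ∠KNX = 26°  [△NKX]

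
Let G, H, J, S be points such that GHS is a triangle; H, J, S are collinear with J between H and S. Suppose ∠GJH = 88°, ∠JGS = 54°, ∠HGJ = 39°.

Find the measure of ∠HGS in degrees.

1. ∠GHJ = 53°  [△GHJ]
2. ∠GJS = 92°  [linear pair at J on HS]
3. ∠GSJ = 34°  [△GJS]
4. ∠GHS = 53°  [J on ray HS]
5. ∠GSH = 34°  [J on ray SH]
6. ∠HGS = 93°  [△GHS]

∠HGS = 93°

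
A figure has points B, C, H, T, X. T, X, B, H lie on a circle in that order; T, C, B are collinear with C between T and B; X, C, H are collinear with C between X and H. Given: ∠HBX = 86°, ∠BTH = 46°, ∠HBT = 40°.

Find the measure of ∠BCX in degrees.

∠BCX = 88°

1. ∠HTX = 94°  [cyclic TXBH, opposite ∠T+∠B]
2. ∠BXH = 46°  [same arc BH]
3. ∠HXT = 40°  [same arc TH]
4. ∠THX = 46°  [△TXH]
5. ∠TBX = 46°  [same arc TX]
6. ∠BCX = 88°  [△XCB]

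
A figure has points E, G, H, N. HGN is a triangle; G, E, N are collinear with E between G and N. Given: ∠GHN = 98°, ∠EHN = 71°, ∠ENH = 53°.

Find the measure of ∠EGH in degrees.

1. ∠GNH = 53°  [E on ray NG]
2. ∠HGN = 29°  [△HGN]
3. ∠EGH = 29°  [E on ray GN]

∠EGH = 29°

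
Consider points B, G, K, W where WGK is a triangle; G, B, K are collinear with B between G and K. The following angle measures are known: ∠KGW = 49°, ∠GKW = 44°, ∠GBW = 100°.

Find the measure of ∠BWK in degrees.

∠BWK = 56°

1. ∠BKW = 44°  [B on ray KG]
2. ∠KBW = 80°  [linear pair at B on GK]
3. ∠BWK = 56°  [△WBK]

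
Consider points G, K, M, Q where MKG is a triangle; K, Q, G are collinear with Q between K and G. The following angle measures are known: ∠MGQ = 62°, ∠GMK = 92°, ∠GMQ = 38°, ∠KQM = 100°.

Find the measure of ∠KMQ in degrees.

∠KMQ = 54°

1. ∠KGM = 62°  [Q on ray GK]
2. ∠GKM = 26°  [△MKG]
3. ∠MKQ = 26°  [Q on ray KG]
4. ∠KMQ = 54°  [△MKQ]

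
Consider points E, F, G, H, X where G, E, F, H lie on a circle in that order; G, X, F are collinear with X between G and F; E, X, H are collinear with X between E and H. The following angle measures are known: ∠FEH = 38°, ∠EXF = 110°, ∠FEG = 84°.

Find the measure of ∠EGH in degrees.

∠EGH = 102°

1. ∠FGH = 38°  [same arc FH]
2. ∠EFG = 32°  [△EXF]
3. ∠GXH = 110°  [vertical angles at X]
4. ∠EXG = 70°  [linear pair at X on GF]
5. ∠EGF = 64°  [△GEF]
6. ∠EHG = 32°  [△GXH]
7. ∠GEH = 46°  [△GXE]
8. ∠EGH = 102°  [△GEH]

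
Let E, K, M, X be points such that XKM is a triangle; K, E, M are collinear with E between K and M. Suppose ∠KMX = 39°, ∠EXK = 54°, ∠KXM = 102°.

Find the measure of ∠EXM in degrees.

∠EXM = 48°

1. ∠MKX = 39°  [△XKM]
2. ∠EMX = 39°  [E on ray MK]
3. ∠EKX = 39°  [E on ray KM]
4. ∠KEX = 87°  [△XKE]
5. ∠MEX = 93°  [linear pair at E on KM]
6. ∠EXM = 48°  [△XEM]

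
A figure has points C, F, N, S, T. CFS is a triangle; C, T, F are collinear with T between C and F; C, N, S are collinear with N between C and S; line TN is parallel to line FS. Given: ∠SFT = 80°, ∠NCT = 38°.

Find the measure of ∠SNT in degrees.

1. ∠CFS = 80°  [T on ray FC]
2. ∠FCS = 38°  [T on CF, N on CS]
3. ∠CSF = 62°  [△CFS]
4. ∠CNT = 62°  [TN∥FS, corresponding at N]
5. ∠SNT = 118°  [linear pair at N on CS]

∠SNT = 118°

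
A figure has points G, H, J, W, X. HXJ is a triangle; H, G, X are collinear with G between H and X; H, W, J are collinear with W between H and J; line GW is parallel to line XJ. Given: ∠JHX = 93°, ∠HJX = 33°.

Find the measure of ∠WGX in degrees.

1. ∠HXJ = 54°  [△HXJ]
2. ∠HGW = 54°  [GW∥XJ, corresponding at G]
3. ∠WGX = 126°  [linear pair at G on HX]

∠WGX = 126°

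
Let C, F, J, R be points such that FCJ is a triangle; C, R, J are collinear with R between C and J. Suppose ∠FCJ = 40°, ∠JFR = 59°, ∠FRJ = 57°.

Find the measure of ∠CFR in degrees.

1. ∠FCR = 40°  [R on ray CJ]
2. ∠CRF = 123°  [linear pair at R on CJ]
3. ∠CFR = 17°  [△FCR]

∠CFR = 17°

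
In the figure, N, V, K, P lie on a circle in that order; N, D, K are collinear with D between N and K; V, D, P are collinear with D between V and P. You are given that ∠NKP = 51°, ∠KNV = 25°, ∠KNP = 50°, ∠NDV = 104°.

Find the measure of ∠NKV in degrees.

1. ∠KVP = 50°  [same arc KP]
2. ∠KDV = 76°  [linear pair at D on NK]
3. ∠NKV = 54°  [△VDK]

∠NKV = 54°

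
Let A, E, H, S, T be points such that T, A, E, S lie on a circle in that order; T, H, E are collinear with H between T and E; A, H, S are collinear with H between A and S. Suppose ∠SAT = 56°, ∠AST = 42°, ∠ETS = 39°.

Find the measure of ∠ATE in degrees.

∠ATE = 43°

1. ∠ATS = 82°  [△TAS]
2. ∠EAS = 39°  [same arc ES]
3. ∠AES = 98°  [cyclic TAES, opposite ∠T+∠E]
4. ∠ASE = 43°  [△AES]
5. ∠ATE = 43°  [same arc AE]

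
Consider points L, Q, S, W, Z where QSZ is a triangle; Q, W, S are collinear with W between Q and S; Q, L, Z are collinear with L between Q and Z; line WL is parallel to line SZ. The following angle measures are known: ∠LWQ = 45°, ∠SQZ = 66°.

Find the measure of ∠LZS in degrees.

1. ∠QSZ = 45°  [WL∥SZ, corresponding at W]
2. ∠QZS = 69°  [△QSZ]
3. ∠LZS = 69°  [L on ray ZQ]

∠LZS = 69°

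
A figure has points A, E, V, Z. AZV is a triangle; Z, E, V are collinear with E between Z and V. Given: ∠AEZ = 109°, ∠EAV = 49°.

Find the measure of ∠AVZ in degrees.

1. ∠AEV = 71°  [linear pair at E on ZV]
2. ∠AVE = 60°  [△AEV]
3. ∠AVZ = 60°  [E on ray VZ]

∠AVZ = 60°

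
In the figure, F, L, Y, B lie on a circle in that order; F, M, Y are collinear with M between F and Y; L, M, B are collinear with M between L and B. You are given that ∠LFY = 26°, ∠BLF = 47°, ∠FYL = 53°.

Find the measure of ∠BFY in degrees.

∠BFY = 54°

1. ∠FLY = 101°  [△FLY]
2. ∠BYF = 47°  [same arc FB]
3. ∠FBY = 79°  [cyclic FLYB, opposite ∠L+∠B]
4. ∠BFY = 54°  [△FYB]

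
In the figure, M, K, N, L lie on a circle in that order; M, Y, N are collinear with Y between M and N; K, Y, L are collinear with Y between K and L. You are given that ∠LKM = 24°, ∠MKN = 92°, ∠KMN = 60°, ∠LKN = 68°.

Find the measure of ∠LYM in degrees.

1. ∠KNM = 28°  [△MKN]
2. ∠LMN = 68°  [same arc NL]
3. ∠KLM = 28°  [same arc MK]
4. ∠LYM = 84°  [△MYL]

∠LYM = 84°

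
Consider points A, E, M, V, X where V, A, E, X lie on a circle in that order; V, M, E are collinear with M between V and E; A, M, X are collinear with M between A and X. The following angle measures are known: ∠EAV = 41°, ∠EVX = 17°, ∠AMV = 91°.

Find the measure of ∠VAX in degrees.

∠VAX = 24°

1. ∠EXV = 139°  [cyclic VAEX, opposite ∠A+∠X]
2. ∠VEX = 24°  [△VEX]
3. ∠VAX = 24°  [same arc VX]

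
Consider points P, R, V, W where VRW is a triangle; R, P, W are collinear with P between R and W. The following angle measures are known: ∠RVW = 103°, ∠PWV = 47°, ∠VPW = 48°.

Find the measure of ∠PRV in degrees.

1. ∠RWV = 47°  [P on ray WR]
2. ∠VRW = 30°  [△VRW]
3. ∠PRV = 30°  [P on ray RW]

∠PRV = 30°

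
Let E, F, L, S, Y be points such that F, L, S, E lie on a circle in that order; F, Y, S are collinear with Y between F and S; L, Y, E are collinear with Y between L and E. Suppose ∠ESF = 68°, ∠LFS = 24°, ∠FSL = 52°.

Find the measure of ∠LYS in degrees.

1. ∠ELF = 68°  [same arc FE]
2. ∠FYL = 88°  [△FYL]
3. ∠LYS = 92°  [linear pair at Y on FS]

∠LYS = 92°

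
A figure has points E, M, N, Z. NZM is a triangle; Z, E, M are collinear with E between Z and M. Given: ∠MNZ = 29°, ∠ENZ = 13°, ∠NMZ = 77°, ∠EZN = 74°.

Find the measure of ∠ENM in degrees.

∠ENM = 16°

1. ∠NEZ = 93°  [△NZE]
2. ∠EMN = 77°  [E on ray MZ]
3. ∠MEN = 87°  [linear pair at E on ZM]
4. ∠ENM = 16°  [△NEM]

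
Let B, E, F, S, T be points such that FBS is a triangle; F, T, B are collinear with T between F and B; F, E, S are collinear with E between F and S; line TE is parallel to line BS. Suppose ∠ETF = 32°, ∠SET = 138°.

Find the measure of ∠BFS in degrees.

∠BFS = 106°

1. ∠FET = 42°  [linear pair at E on FS]
2. ∠EFT = 106°  [△FTE]
3. ∠BFS = 106°  [T on FB, E on FS]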